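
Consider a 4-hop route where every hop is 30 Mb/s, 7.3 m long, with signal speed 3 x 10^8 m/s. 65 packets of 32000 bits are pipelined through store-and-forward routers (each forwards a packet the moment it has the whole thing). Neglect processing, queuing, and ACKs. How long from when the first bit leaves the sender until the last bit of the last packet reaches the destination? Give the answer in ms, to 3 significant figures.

Per-hop transmission t_tx = L/R = 32000/30000000 = 1.06667 ms.
Per-hop propagation t_prop = 7.3/300000000 = 2.43333e-05 ms.
Pipeline fill: first packet needs 4·t_tx to clear all hops; remaining 64 packets each add one t_tx.
Total = (4+65-1)·t_tx + 4·t_prop = 68·1.06667 + 4·2.43333e-05 = 72.5 ms.

72.5 ms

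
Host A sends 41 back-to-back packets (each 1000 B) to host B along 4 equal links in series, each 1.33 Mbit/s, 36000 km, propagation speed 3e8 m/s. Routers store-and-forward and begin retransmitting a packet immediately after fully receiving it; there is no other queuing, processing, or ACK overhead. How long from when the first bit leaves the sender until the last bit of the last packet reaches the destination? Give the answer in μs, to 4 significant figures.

744700 μs

Per-hop transmission t_tx = L/R = 8000/1330000 = 6015.04 μs.
Per-hop propagation t_prop = 36000000/300000000 = 120000 μs.
Pipeline fill: first packet needs 4·t_tx to clear all hops; remaining 40 packets each add one t_tx.
Total = (4+41-1)·t_tx + 4·t_prop = 44·6015.04 + 4·120000 = 744700 μs.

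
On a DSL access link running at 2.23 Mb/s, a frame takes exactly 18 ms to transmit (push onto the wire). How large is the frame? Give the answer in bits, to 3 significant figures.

40100 bits

L = R × t_tx = 2230000 b/s × 0.018 s = 40140 bits.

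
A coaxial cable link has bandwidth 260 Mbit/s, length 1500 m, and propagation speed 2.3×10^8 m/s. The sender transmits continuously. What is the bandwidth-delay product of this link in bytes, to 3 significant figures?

Propagation delay = 1500 / 2.3e+08 = 6.52174e-06 s.
BDP = R × t_prop = 260000000 × 6.52174e-06 = 1695.65 bits.
In bytes: 1695.65/8 = 212 bytes.

212 bytes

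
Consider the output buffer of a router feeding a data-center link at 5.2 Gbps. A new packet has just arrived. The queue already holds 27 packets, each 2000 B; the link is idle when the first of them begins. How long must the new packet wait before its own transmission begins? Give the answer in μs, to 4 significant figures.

Each queued packet: L/R = 16000/5200000000 = 3.07692 μs.
27 queued → 83.0769 μs.
Queuing delay = 83.08 μs.

83.08 μs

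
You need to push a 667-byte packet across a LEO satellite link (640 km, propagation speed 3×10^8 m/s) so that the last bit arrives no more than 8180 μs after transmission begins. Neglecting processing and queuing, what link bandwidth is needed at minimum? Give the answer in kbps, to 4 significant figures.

882.5 kbps

L = 5336 bits.
Propagation delay = 640000 / 300000000 = 2133.33 μs.
Transmission budget = 8180 − 2133.33 = 6046.67 μs.
R ≥ L / t_tx = 5336 bits / 0.00604667 s = 882.5 kbps.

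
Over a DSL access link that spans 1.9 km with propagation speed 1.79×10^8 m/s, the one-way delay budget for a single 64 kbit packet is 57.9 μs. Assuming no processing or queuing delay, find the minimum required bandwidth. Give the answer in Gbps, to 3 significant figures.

Propagation delay = 1900 / 179000000 = 10.6145 μs.
Transmission budget = 57.9 − 10.6145 = 47.2855 μs.
R ≥ L / t_tx = 64000 bits / 4.72855e-05 s = 1.35 Gbps.

1.35 Gbps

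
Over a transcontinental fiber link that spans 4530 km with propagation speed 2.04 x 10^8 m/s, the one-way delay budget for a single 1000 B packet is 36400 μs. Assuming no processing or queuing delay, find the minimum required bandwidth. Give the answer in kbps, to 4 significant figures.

563.6 kbps

L = 8000 bits.
Propagation delay = 4530000 / 204000000 = 22205.9 μs.
Transmission budget = 36400 − 22205.9 = 14194.1 μs.
R ≥ L / t_tx = 8000 bits / 0.0141941 s = 563.6 kbps.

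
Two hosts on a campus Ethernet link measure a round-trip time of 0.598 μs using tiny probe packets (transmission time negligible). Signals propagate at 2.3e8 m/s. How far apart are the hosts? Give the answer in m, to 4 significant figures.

One-way propagation = RTT/2 = 0.299 μs.
d = s × t = 2.3e+08 × 2.99e-07 = 68.77 m.

68.77 m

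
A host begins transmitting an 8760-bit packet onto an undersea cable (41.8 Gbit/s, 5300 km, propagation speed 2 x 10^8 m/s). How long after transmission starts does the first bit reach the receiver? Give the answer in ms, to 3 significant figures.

First bit experiences only propagation delay: d/s = 5300000/200000000 = 26.5 ms.

26.5 ms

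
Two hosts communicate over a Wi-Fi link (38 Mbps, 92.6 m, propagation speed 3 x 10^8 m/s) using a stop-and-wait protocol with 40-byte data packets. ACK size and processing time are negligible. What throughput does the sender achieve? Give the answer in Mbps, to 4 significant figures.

35.40 Mbps

t_tx = L/R = 320/38000000 = 8.42105e-06 s.
t_prop = 92.6/300000000 = 3.08667e-07 s; RTT = 6.17333e-07 s.
Cycle = t_tx + RTT = 9.03839e-06 s.
Throughput = L / cycle = 320 / 9.03839e-06 = 35.40 Mbps.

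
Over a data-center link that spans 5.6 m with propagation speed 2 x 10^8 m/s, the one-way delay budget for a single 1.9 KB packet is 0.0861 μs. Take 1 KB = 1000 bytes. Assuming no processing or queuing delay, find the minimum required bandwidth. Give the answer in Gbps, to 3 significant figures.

L = 15200 bits.
Propagation delay = 5.6 / 200000000 = 0.028 μs.
Transmission budget = 0.0861 − 0.028 = 0.0581 μs.
R ≥ L / t_tx = 15200 bits / 5.81e-08 s = 262 Gbps.

262 Gbps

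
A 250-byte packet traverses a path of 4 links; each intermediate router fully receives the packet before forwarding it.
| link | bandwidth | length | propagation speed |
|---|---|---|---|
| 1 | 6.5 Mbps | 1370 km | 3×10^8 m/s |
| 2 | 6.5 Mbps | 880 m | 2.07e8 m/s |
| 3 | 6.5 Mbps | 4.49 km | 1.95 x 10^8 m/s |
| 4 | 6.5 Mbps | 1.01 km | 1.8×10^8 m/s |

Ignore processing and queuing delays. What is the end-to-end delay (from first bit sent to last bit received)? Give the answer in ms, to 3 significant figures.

L = 250 × 8 = 2000 bits.
Transmission delay per hop = L/R = 2000/6500000 = 0.307692 ms; 4 hops → 1.23077 ms.
Propagation delays (d/s per hop): 4.56667, 0.00425121, 0.0230256, 0.00561111 ms; sum = 4.59955 ms.
End-to-end = 5.83 ms.

5.83 ms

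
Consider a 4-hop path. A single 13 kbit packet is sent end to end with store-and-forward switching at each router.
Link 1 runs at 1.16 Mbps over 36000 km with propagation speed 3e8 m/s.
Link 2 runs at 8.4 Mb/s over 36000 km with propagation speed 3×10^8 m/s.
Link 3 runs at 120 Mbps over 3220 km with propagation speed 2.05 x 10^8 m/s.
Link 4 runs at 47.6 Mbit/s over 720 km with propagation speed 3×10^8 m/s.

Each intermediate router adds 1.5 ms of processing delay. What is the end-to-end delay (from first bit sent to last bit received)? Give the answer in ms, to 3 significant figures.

276 ms

L = 13000 bits.
Transmission delays (L/R per hop): 11.2069, 1.54762, 0.108333, 0.273109 ms; sum = 13.136 ms.
Propagation delays (d/s per hop): 120, 120, 15.7073, 2.4 ms; sum = 258.107 ms.
Processing at 3 router(s): 3 × 1.5 ms = 4.5 ms.
End-to-end = 276 ms.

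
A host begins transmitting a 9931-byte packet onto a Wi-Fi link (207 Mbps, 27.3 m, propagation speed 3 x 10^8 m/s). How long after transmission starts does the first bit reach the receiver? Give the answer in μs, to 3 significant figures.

First bit experiences only propagation delay: d/s = 27.3/300000000 = 0.0910 μs.

0.0910 μs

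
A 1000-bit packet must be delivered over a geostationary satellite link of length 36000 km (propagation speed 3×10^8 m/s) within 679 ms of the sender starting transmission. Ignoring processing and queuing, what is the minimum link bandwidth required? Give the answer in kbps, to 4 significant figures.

1.789 kbps

Propagation delay = 36000000 / 300000000 = 120 ms.
Transmission budget = 679 − 120 = 559 ms.
R ≥ L / t_tx = 1000 bits / 0.559 s = 1.789 kbps.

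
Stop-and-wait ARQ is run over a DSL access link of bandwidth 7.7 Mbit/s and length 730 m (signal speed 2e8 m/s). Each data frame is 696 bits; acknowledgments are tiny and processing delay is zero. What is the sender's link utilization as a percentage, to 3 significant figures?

t_tx = L/R = 696/7700000 = 9.03896e-05 s.
t_prop = 730/200000000 = 3.65e-06 s; RTT = 7.3e-06 s.
Cycle = t_tx + RTT = 9.76896e-05 s.
Utilization = t_tx / cycle = 9.03896e-05/9.76896e-05 = 92.5 %.

92.5 %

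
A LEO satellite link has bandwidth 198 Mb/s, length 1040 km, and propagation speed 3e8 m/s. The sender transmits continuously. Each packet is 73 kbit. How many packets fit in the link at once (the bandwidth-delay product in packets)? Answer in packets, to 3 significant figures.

Propagation delay = 1040000 / 300000000 = 0.00346667 s.
BDP = R × t_prop = 198000000 × 0.00346667 = 686400 bits.
In packets of 73000 bits: 9.40 packets.

9.40 packets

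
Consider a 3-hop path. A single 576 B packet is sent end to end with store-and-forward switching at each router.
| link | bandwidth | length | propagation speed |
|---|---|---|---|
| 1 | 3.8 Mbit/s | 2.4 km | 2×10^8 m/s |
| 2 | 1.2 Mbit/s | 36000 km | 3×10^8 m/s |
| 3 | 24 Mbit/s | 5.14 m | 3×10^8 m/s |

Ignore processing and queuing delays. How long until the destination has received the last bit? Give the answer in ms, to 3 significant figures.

125 ms

L = 576 × 8 = 4608 bits.
Transmission delays (L/R per hop): 1.21263, 3.84, 0.192 ms; sum = 5.24463 ms.
Propagation delays (d/s per hop): 0.012, 120, 1.71333e-05 ms; sum = 120.012 ms.
End-to-end = 125 ms.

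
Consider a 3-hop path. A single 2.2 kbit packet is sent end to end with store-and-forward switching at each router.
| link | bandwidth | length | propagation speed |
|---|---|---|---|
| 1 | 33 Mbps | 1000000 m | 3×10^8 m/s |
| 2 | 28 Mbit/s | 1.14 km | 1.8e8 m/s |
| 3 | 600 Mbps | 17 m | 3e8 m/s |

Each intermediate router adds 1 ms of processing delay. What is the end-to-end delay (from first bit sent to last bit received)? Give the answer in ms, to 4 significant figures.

5.489 ms

L = 2200 bits.
Transmission delays (L/R per hop): 0.0666667, 0.0785714, 0.00366667 ms; sum = 0.148905 ms.
Propagation delays (d/s per hop): 3.33333, 0.00633333, 5.66667e-05 ms; sum = 3.33972 ms.
Processing at 2 router(s): 2 × 1 ms = 2 ms.
End-to-end = 5.489 ms.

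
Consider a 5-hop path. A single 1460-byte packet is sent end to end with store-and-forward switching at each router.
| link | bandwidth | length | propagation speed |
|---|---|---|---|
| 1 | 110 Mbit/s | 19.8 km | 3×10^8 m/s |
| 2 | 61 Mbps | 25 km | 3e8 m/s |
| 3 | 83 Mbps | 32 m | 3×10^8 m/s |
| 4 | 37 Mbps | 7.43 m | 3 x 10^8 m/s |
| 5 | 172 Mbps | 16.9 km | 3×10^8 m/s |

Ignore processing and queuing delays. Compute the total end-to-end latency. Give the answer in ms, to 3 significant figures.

L = 1460 × 8 = 11680 bits.
Transmission delays (L/R per hop): 0.106182, 0.191475, 0.140723, 0.315676, 0.067907 ms; sum = 0.821963 ms.
Propagation delays (d/s per hop): 0.066, 0.0833333, 0.000106667, 2.47667e-05, 0.0563333 ms; sum = 0.205798 ms.
End-to-end = 1.03 ms.

1.03 ms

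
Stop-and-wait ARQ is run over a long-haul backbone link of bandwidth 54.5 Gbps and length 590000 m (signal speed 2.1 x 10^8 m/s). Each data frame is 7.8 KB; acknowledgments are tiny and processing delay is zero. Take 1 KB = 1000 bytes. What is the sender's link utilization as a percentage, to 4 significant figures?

0.02037 %

t_tx = L/R = 62400/54500000000 = 1.14495e-06 s.
t_prop = 590000/210000000 = 0.00280952 s; RTT = 0.00561905 s.
Cycle = t_tx + RTT = 0.00562019 s.
Utilization = t_tx / cycle = 1.14495e-06/0.00562019 = 0.02037 %.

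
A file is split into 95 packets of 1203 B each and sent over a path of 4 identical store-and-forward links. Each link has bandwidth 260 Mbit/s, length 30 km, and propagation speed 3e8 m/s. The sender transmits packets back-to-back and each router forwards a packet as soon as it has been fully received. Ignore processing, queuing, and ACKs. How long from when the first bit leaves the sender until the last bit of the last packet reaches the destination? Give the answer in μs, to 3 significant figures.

Per-hop transmission t_tx = L/R = 9624/260000000 = 37.0154 μs.
Per-hop propagation t_prop = 30000/300000000 = 100 μs.
Pipeline fill: first packet needs 4·t_tx to clear all hops; remaining 94 packets each add one t_tx.
Total = (4+95-1)·t_tx + 4·t_prop = 98·37.0154 + 4·100 = 4030 μs.

4030 μs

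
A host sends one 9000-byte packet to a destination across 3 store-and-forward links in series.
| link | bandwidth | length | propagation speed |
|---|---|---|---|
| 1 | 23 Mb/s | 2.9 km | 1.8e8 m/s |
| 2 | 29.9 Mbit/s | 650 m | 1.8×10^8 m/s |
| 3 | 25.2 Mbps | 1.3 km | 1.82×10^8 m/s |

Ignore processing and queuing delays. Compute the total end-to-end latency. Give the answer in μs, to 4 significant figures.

L = 9000 × 8 = 72000 bits.
Transmission delays (L/R per hop): 3130.43, 2408.03, 2857.14 μs; sum = 8395.6 μs.
Propagation delays (d/s per hop): 16.1111, 3.61111, 7.14286 μs; sum = 26.8651 μs.
End-to-end = 8422 μs.

8422 μs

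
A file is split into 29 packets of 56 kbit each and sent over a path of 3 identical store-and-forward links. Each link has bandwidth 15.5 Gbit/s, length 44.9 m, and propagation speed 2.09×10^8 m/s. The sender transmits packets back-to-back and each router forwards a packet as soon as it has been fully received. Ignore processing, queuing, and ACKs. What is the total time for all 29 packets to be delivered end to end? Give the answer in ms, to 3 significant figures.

0.113 ms

Per-hop transmission t_tx = L/R = 56000/15500000000 = 0.0036129 ms.
Per-hop propagation t_prop = 44.9/209000000 = 0.000214833 ms.
Pipeline fill: first packet needs 3·t_tx to clear all hops; remaining 28 packets each add one t_tx.
Total = (3+29-1)·t_tx + 3·t_prop = 31·0.0036129 + 3·0.000214833 = 0.113 ms.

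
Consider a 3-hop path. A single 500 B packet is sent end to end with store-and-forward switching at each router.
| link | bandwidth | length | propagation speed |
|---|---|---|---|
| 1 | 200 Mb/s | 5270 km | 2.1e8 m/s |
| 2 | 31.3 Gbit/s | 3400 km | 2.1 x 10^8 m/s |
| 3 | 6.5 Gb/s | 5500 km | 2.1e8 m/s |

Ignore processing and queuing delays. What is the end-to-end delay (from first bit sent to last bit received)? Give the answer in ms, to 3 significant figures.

67.5 ms

L = 500 × 8 = 4000 bits.
Transmission delays (L/R per hop): 0.02, 0.000127796, 0.000615385 ms; sum = 0.0207432 ms.
Propagation delays (d/s per hop): 25.0952, 16.1905, 26.1905 ms; sum = 67.4762 ms.
End-to-end = 67.5 ms.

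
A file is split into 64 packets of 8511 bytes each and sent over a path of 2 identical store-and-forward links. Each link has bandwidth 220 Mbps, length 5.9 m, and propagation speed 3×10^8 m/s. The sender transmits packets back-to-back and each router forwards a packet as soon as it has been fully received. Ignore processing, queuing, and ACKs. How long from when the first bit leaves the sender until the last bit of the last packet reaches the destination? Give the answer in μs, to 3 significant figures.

Per-hop transmission t_tx = L/R = 68088/220000000 = 309.491 μs.
Per-hop propagation t_prop = 5.9/300000000 = 0.0196667 μs.
Pipeline fill: first packet needs 2·t_tx to clear all hops; remaining 63 packets each add one t_tx.
Total = (2+64-1)·t_tx + 2·t_prop = 65·309.491 + 2·0.0196667 = 20100 μs.

20100 μs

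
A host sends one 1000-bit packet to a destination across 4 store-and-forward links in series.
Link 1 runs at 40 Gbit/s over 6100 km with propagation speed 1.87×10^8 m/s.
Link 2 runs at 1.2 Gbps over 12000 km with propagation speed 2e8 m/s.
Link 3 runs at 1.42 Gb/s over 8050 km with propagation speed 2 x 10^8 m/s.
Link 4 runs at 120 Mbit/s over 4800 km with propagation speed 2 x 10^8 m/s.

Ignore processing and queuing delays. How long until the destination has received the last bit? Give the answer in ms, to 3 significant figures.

157 ms

Transmission delays (L/R per hop): 2.5e-05, 0.000833333, 0.000704225, 0.00833333 ms; sum = 0.00989589 ms.
Propagation delays (d/s per hop): 32.6203, 60, 40.25, 24 ms; sum = 156.87 ms.
End-to-end = 157 ms.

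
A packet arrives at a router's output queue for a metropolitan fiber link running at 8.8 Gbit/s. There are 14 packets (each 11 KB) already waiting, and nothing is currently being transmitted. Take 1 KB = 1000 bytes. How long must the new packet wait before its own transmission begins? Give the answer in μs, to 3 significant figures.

Each queued packet: L/R = 88000/8800000000 = 10 μs.
14 queued → 140 μs.
Queuing delay = 140 μs.

140 μs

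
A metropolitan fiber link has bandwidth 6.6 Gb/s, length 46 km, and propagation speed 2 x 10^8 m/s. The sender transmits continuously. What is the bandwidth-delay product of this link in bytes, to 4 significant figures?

189800 bytes

Propagation delay = 46000 / 200000000 = 0.00023 s.
BDP = R × t_prop = 6600000000 × 0.00023 = 1518000 bits.
In bytes: 1518000/8 = 189800 bytes.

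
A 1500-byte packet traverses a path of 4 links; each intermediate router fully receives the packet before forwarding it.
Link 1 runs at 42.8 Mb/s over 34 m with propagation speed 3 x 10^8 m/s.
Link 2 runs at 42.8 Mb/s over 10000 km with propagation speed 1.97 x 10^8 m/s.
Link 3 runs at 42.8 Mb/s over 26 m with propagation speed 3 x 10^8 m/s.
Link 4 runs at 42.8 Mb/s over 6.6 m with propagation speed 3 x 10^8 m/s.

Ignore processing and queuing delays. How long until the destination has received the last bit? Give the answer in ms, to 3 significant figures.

L = 1500 × 8 = 12000 bits.
Transmission delay per hop = L/R = 12000/42800000 = 0.280374 ms; 4 hops → 1.1215 ms.
Propagation delays (d/s per hop): 0.000113333, 50.7614, 8.66667e-05, 2.2e-05 ms; sum = 50.7616 ms.
End-to-end = 51.9 ms.

51.9 ms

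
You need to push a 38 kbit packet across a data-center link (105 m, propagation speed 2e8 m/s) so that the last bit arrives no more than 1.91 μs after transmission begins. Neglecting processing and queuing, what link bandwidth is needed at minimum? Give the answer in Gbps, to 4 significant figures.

27.44 Gbps

Propagation delay = 105 / 200000000 = 0.525 μs.
Transmission budget = 1.91 − 0.525 = 1.385 μs.
R ≥ L / t_tx = 38000 bits / 1.385e-06 s = 27.44 Gbps.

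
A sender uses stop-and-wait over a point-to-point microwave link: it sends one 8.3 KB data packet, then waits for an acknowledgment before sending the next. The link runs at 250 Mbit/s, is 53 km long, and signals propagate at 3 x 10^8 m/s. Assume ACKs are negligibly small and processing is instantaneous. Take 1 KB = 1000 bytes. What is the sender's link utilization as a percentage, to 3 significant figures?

t_tx = L/R = 66400/250000000 = 0.0002656 s.
t_prop = 53000/300000000 = 0.000176667 s; RTT = 0.000353333 s.
Cycle = t_tx + RTT = 0.000618933 s.
Utilization = t_tx / cycle = 0.0002656/0.000618933 = 42.9 %.

42.9 %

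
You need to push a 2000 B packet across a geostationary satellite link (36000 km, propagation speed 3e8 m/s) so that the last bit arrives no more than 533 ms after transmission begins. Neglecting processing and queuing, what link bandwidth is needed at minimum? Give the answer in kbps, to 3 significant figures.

38.7 kbps

L = 16000 bits.
Propagation delay = 36000000 / 300000000 = 120 ms.
Transmission budget = 533 − 120 = 413 ms.
R ≥ L / t_tx = 16000 bits / 0.413 s = 38.7 kbps.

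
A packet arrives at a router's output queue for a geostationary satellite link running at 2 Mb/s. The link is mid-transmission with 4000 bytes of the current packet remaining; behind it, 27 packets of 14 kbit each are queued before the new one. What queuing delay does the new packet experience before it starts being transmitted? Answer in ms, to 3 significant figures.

Each queued packet: L/R = 14000/2000000 = 7 ms.
27 queued → 189 ms.
Plus remaining 32000 bits of current packet: 16 ms.
Queuing delay = 205 ms.

205 ms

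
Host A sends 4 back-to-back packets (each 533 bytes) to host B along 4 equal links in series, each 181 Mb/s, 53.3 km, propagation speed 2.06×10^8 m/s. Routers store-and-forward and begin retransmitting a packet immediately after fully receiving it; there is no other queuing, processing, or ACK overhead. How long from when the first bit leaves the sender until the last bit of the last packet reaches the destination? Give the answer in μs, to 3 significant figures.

Per-hop transmission t_tx = L/R = 4264/181000000 = 23.558 μs.
Per-hop propagation t_prop = 53300/206000000 = 258.738 μs.
Pipeline fill: first packet needs 4·t_tx to clear all hops; remaining 3 packets each add one t_tx.
Total = (4+4-1)·t_tx + 4·t_prop = 7·23.558 + 4·258.738 = 1200 μs.

1200 μs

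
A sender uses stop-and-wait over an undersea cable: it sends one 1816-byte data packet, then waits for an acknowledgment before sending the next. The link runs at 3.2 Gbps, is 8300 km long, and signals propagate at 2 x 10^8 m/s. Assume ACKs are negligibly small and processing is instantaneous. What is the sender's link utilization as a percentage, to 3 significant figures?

t_tx = L/R = 14528/3200000000 = 4.54e-06 s.
t_prop = 8300000/200000000 = 0.0415 s; RTT = 0.083 s.
Cycle = t_tx + RTT = 0.0830045 s.
Utilization = t_tx / cycle = 4.54e-06/0.0830045 = 0.00547 %.

0.00547 %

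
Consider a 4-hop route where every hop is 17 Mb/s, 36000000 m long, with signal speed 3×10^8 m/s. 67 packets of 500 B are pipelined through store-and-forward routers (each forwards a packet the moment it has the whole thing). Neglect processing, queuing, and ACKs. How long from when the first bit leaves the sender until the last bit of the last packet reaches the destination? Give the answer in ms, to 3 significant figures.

Per-hop transmission t_tx = L/R = 4000/17000000 = 0.235294 ms.
Per-hop propagation t_prop = 36000000/300000000 = 120 ms.
Pipeline fill: first packet needs 4·t_tx to clear all hops; remaining 66 packets each add one t_tx.
Total = (4+67-1)·t_tx + 4·t_prop = 70·0.235294 + 4·120 = 496 ms.

496 ms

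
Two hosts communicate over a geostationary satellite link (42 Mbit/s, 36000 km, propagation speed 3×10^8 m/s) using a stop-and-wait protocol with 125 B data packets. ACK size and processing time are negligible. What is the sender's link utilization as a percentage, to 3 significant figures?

t_tx = L/R = 1000/42000000 = 2.38095e-05 s.
t_prop = 36000000/300000000 = 0.12 s; RTT = 0.24 s.
Cycle = t_tx + RTT = 0.240024 s.
Utilization = t_tx / cycle = 2.38095e-05/0.240024 = 0.00992 %.

0.00992 %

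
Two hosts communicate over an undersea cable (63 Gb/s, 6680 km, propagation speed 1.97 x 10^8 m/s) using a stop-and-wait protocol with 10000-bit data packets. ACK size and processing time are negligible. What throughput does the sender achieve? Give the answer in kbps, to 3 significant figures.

147 kbps

t_tx = L/R = 10000/63000000000 = 1.5873e-07 s.
t_prop = 6680000/197000000 = 0.0339086 s; RTT = 0.0678173 s.
Cycle = t_tx + RTT = 0.0678174 s.
Throughput = L / cycle = 10000 / 0.0678174 = 147 kbps.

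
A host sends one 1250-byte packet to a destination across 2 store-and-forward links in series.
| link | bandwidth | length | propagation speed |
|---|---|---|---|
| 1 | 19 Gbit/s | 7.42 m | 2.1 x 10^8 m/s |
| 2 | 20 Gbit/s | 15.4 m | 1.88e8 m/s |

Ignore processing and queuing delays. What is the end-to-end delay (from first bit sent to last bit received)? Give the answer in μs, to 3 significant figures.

1.14 μs

L = 1250 × 8 = 10000 bits.
Transmission delays (L/R per hop): 0.526316, 0.5 μs; sum = 1.02632 μs.
Propagation delays (d/s per hop): 0.0353333, 0.0819149 μs; sum = 0.117248 μs.
End-to-end = 1.14 μs.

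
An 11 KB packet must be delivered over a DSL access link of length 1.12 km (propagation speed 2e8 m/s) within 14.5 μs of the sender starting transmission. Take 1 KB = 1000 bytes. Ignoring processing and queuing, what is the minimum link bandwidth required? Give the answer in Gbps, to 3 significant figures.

L = 88000 bits.
Propagation delay = 1120 / 200000000 = 5.6 μs.
Transmission budget = 14.5 − 5.6 = 8.9 μs.
R ≥ L / t_tx = 88000 bits / 8.9e-06 s = 9.89 Gbps.

9.89 Gbps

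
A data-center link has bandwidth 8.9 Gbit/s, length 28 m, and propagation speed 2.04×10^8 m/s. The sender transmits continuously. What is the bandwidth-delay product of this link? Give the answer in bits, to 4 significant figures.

Propagation delay = 28 / 204000000 = 1.37255e-07 s.
BDP = R × t_prop = 8900000000 × 1.37255e-07 = 1221.57 bits.

1222 bits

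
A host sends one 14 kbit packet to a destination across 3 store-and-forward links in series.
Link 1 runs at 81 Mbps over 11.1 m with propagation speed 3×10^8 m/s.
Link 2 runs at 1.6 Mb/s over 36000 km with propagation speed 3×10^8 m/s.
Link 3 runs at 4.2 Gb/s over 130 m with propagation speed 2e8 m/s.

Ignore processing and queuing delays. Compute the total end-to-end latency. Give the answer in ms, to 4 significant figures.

128.9 ms

L = 14000 bits.
Transmission delays (L/R per hop): 0.17284, 8.75, 0.00333333 ms; sum = 8.92617 ms.
Propagation delays (d/s per hop): 3.7e-05, 120, 0.00065 ms; sum = 120.001 ms.
End-to-end = 128.9 ms.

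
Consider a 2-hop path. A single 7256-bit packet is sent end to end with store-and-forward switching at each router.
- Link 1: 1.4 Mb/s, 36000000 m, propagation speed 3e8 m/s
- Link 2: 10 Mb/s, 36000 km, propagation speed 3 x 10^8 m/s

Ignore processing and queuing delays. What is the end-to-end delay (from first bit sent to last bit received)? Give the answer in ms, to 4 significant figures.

Transmission delays (L/R per hop): 5.18286, 0.7256 ms; sum = 5.90846 ms.
Propagation delays (d/s per hop): 120, 120 ms; sum = 240 ms.
End-to-end = 245.9 ms.

245.9 ms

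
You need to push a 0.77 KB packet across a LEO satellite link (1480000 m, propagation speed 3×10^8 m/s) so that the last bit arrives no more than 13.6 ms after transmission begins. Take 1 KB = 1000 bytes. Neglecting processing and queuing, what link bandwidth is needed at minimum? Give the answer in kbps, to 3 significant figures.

L = 6160 bits.
Propagation delay = 1480000 / 300000000 = 4.93333 ms.
Transmission budget = 13.6 − 4.93333 = 8.66667 ms.
R ≥ L / t_tx = 6160 bits / 0.00866667 s = 711 kbps.

711 kbps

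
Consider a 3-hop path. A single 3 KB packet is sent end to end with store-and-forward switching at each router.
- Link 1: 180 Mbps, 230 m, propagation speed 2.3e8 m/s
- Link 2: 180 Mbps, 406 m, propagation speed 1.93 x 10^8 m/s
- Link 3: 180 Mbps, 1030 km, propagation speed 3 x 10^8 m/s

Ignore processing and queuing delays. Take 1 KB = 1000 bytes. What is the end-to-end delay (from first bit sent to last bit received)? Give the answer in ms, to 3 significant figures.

L = 24000 bits.
Transmission delay per hop = L/R = 24000/180000000 = 0.133333 ms; 3 hops → 0.4 ms.
Propagation delays (d/s per hop): 0.001, 0.00210363, 3.43333 ms; sum = 3.43644 ms.
End-to-end = 3.84 ms.

3.84 ms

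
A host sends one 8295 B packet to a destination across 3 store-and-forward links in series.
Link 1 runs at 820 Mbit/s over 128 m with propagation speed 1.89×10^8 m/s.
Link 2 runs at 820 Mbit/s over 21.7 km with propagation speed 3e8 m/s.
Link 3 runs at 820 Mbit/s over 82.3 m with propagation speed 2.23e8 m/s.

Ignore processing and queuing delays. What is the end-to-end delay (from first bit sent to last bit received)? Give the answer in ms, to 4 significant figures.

L = 8295 × 8 = 66360 bits.
Transmission delay per hop = L/R = 66360/820000000 = 0.0809268 ms; 3 hops → 0.24278 ms.
Propagation delays (d/s per hop): 0.000677249, 0.0723333, 0.000369058 ms; sum = 0.0733796 ms.
End-to-end = 0.3162 ms.

0.3162 ms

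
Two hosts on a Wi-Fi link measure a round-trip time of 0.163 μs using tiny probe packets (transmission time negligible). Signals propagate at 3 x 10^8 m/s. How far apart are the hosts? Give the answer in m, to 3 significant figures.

One-way propagation = RTT/2 = 0.0815 μs.
d = s × t = 300000000 × 8.15e-08 = 24.5 m.

24.5 m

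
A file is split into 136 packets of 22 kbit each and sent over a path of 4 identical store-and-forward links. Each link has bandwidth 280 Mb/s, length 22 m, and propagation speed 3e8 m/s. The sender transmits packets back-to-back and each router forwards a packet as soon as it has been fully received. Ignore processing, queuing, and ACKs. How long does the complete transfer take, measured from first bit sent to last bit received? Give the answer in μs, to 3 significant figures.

Per-hop transmission t_tx = L/R = 22000/280000000 = 78.5714 μs.
Per-hop propagation t_prop = 22/300000000 = 0.0733333 μs.
Pipeline fill: first packet needs 4·t_tx to clear all hops; remaining 135 packets each add one t_tx.
Total = (4+136-1)·t_tx + 4·t_prop = 139·78.5714 + 4·0.0733333 = 10900 μs.

10900 μs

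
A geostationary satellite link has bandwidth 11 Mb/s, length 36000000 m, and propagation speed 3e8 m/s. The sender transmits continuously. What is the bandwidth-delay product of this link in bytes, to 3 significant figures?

165000 bytes

Propagation delay = 36000000 / 300000000 = 0.12 s.
BDP = R × t_prop = 11000000 × 0.12 = 1320000 bits.
In bytes: 1320000/8 = 165000 bytes.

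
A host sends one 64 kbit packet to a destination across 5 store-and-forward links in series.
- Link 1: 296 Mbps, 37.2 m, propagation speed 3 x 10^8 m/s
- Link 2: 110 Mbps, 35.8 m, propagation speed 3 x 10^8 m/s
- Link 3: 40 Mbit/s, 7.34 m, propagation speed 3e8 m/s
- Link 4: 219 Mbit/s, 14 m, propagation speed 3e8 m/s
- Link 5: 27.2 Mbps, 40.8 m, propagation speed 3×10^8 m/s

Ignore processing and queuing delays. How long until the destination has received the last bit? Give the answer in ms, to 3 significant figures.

L = 64000 bits.
Transmission delays (L/R per hop): 0.216216, 0.581818, 1.6, 0.292237, 2.35294 ms; sum = 5.04321 ms.
Propagation delays (d/s per hop): 0.000124, 0.000119333, 2.44667e-05, 4.66667e-05, 0.000136 ms; sum = 0.000450467 ms.
End-to-end = 5.04 ms.

5.04 ms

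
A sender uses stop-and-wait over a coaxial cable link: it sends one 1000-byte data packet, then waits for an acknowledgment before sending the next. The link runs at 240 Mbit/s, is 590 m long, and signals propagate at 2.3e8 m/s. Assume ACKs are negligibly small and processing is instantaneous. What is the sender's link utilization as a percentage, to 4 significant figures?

t_tx = L/R = 8000/240000000 = 3.33333e-05 s.
t_prop = 590/2.3e+08 = 2.56522e-06 s; RTT = 5.13043e-06 s.
Cycle = t_tx + RTT = 3.84638e-05 s.
Utilization = t_tx / cycle = 3.33333e-05/3.84638e-05 = 86.66 %.

86.66 %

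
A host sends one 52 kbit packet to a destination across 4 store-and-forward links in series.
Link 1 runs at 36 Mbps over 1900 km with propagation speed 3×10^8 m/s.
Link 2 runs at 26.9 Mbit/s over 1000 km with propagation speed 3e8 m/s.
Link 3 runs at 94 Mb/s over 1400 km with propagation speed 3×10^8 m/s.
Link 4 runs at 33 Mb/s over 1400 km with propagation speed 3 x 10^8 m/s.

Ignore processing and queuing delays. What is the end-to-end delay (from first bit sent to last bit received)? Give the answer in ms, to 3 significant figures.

24.5 ms

L = 52000 bits.
Transmission delays (L/R per hop): 1.44444, 1.93309, 0.553191, 1.57576 ms; sum = 5.50648 ms.
Propagation delays (d/s per hop): 6.33333, 3.33333, 4.66667, 4.66667 ms; sum = 19 ms.
End-to-end = 24.5 ms.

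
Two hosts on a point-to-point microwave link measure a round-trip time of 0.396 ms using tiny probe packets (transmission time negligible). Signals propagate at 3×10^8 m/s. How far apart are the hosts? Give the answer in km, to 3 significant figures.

One-way propagation = RTT/2 = 0.198 ms.
d = s × t = 300000000 × 0.000198 = 59.4 km.

59.4 km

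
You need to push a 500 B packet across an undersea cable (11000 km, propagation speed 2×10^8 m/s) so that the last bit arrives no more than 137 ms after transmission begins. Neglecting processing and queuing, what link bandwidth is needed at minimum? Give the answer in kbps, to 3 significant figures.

48.8 kbps

L = 4000 bits.
Propagation delay = 11000000 / 200000000 = 55 ms.
Transmission budget = 137 − 55 = 82 ms.
R ≥ L / t_tx = 4000 bits / 0.082 s = 48.8 kbps.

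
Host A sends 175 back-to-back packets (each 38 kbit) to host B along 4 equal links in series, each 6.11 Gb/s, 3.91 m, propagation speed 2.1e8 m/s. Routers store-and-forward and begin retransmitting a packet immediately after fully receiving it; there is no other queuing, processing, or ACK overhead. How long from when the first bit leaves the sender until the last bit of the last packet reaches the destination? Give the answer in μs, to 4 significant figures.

Per-hop transmission t_tx = L/R = 38000/6110000000 = 6.21931 μs.
Per-hop propagation t_prop = 3.91/210000000 = 0.018619 μs.
Pipeline fill: first packet needs 4·t_tx to clear all hops; remaining 174 packets each add one t_tx.
Total = (4+175-1)·t_tx + 4·t_prop = 178·6.21931 + 4·0.018619 = 1107 μs.

1107 μs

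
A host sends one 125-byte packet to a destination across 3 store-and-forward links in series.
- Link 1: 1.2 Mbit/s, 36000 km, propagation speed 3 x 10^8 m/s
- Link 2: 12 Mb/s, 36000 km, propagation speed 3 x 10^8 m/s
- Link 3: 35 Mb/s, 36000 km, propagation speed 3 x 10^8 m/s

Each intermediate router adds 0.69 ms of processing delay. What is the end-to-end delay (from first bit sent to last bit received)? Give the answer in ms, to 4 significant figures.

362.3 ms

L = 125 × 8 = 1000 bits.
Transmission delays (L/R per hop): 0.833333, 0.0833333, 0.0285714 ms; sum = 0.945238 ms.
Propagation delays (d/s per hop): 120, 120, 120 ms; sum = 360 ms.
Processing at 2 router(s): 2 × 0.69 ms = 1.38 ms.
End-to-end = 362.3 ms.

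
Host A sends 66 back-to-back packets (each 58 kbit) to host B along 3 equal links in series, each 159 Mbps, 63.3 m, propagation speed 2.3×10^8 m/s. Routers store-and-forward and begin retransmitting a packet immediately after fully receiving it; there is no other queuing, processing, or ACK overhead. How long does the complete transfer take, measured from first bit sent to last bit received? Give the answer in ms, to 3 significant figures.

Per-hop transmission t_tx = L/R = 58000/159000000 = 0.36478 ms.
Per-hop propagation t_prop = 63.3/2.3e+08 = 0.000275217 ms.
Pipeline fill: first packet needs 3·t_tx to clear all hops; remaining 65 packets each add one t_tx.
Total = (3+66-1)·t_tx + 3·t_prop = 68·0.36478 + 3·0.000275217 = 24.8 ms.

24.8 ms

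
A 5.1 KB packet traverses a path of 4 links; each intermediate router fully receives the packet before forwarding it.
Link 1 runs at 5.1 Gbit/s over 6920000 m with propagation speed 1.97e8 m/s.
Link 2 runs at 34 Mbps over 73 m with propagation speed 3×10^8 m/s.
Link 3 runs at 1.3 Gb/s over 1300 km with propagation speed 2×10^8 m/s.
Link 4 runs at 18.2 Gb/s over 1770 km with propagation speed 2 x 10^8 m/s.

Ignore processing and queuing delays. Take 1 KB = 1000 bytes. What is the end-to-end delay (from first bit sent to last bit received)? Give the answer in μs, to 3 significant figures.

51700 μs

L = 40800 bits.
Transmission delays (L/R per hop): 8, 1200, 31.3846, 2.24176 μs; sum = 1241.63 μs.
Propagation delays (d/s per hop): 35126.9, 0.243333, 6500, 8850 μs; sum = 50477.1 μs.
End-to-end = 51700 μs.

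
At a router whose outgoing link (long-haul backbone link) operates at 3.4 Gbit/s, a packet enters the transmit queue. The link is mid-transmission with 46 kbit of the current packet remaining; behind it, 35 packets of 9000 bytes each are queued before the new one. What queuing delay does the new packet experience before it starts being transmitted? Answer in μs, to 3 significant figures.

Each queued packet: L/R = 72000/3400000000 = 21.1765 μs.
35 queued → 741.176 μs.
Plus remaining 46000 bits of current packet: 13.5294 μs.
Queuing delay = 755 μs.

755 μs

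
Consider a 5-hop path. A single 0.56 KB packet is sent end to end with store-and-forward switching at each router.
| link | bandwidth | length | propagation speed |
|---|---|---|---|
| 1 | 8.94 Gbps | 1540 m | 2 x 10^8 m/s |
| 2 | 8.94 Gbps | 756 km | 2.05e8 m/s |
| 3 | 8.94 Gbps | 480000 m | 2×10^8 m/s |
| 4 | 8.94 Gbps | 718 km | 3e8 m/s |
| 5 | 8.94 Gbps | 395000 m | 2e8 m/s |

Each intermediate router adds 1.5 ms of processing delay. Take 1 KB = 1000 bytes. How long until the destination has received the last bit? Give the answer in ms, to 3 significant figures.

L = 4480 bits.
Transmission delay per hop = L/R = 4480/8940000000 = 0.000501119 ms; 5 hops → 0.00250559 ms.
Propagation delays (d/s per hop): 0.0077, 3.6878, 2.4, 2.39333, 1.975 ms; sum = 10.4638 ms.
Processing at 4 router(s): 4 × 1.5 ms = 6 ms.
End-to-end = 16.5 ms.

16.5 ms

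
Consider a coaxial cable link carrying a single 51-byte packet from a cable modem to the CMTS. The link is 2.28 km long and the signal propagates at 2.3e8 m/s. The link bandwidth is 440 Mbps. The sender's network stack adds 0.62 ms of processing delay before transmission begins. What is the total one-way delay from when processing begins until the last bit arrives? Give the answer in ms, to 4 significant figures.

L = 51 × 8 = 408 bits.
Transmission delay = L/R = 408 / 440000000 = 0.000927273 ms.
Propagation delay = d/s = 2280 m / 2.3e+08 m/s = 0.00991304 ms.
Plus processing delay 0.62 ms = 0.62 ms.
Total = 0.6308 ms.

0.6308 ms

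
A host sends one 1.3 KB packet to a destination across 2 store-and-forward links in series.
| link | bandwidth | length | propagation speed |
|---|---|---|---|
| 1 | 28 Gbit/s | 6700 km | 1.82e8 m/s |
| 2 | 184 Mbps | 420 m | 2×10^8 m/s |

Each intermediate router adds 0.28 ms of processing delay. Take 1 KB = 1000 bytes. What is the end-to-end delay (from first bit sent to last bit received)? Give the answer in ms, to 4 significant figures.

37.15 ms

L = 10400 bits.
Transmission delays (L/R per hop): 0.000371429, 0.0565217 ms; sum = 0.0568932 ms.
Propagation delays (d/s per hop): 36.8132, 0.0021 ms; sum = 36.8153 ms.
Processing at 1 router(s): 1 × 0.28 ms = 0.28 ms.
End-to-end = 37.15 ms.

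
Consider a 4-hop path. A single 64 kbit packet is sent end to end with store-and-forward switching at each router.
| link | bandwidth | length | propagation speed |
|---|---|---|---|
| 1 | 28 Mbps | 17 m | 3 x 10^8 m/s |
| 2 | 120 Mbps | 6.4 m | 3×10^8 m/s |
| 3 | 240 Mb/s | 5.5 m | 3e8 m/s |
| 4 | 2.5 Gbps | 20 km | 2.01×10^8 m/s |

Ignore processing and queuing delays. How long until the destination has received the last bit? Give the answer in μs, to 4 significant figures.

L = 64000 bits.
Transmission delays (L/R per hop): 2285.71, 533.333, 266.667, 25.6 μs; sum = 3111.31 μs.
Propagation delays (d/s per hop): 0.0566667, 0.0213333, 0.0183333, 99.5025 μs; sum = 99.5988 μs.
End-to-end = 3211 μs.

3211 μs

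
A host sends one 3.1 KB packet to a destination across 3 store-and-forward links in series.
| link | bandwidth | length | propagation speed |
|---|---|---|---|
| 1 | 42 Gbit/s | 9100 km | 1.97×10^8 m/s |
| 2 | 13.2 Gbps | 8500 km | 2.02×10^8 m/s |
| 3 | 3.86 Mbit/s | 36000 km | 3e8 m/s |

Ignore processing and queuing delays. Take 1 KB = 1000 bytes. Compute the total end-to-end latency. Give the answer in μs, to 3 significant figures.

L = 24800 bits.
Transmission delays (L/R per hop): 0.590476, 1.87879, 6424.87 μs; sum = 6427.34 μs.
Propagation delays (d/s per hop): 46192.9, 42079.2, 120000 μs; sum = 208272 μs.
End-to-end = 215000 μs.

215000 μs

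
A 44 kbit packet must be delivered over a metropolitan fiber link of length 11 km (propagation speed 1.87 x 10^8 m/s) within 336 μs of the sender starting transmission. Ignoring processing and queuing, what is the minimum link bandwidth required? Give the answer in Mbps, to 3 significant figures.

Propagation delay = 11000 / 187000000 = 58.8235 μs.
Transmission budget = 336 − 58.8235 = 277.176 μs.
R ≥ L / t_tx = 44000 bits / 0.000277176 s = 159 Mbps.

159 Mbps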